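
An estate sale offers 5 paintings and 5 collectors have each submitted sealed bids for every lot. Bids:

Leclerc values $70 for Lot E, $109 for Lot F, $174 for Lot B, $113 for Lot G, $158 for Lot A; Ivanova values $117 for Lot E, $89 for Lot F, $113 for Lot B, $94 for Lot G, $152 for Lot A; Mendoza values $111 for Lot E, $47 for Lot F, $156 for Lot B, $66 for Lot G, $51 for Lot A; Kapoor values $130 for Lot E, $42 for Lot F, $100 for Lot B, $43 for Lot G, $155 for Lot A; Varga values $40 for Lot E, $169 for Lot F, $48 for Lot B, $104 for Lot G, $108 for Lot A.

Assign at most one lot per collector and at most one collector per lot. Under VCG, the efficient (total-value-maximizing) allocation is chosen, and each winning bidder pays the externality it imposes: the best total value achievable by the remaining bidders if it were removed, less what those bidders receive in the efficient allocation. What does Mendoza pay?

Efficient allocation: Leclerc→Lot G ($113), Ivanova→Lot A ($152), Mendoza→Lot B ($156), Kapoor→Lot E ($130), Varga→Lot F ($169); total welfare W = $720.
Mendoza receives Lot B at value $156, so the others get W − 156 = $564.
Without Mendoza: best allocation of the remaining 4 bidders over all 5 lots is Leclerc→Lot B ($174), Ivanova→Lot A ($152), Kapoor→Lot E ($130), Varga→Lot F ($169), total $625.
VCG payment = (others' best without Mendoza) − (others' welfare with Mendoza) = 625 − 564 = $61.

Mendoza pays $61.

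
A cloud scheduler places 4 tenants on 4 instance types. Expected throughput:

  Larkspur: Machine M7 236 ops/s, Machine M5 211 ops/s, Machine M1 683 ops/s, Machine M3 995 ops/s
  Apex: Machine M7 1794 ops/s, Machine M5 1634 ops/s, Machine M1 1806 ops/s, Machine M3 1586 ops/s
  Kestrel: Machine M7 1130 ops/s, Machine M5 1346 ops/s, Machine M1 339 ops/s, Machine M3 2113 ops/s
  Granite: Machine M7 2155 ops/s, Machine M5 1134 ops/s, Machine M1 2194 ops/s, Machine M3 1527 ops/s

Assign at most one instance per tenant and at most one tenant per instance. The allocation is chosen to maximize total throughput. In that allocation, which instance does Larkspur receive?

Optimal: Larkspur→Machine M1 (683 ops/s), Apex→Machine M5 (1634 ops/s), Kestrel→Machine M3 (2113 ops/s), Granite→Machine M7 (2155 ops/s) — total 683+1634+2113+2155 = 6585 ops/s.
Row-greedy (each tenant in turn takes its best remaining instance) gives 6302 ops/s, worse by 283.
Larkspur's own top instance is Machine M3 (995 ops/s), but forcing Larkspur→Machine M3 and reassigning the rest optimally gives only 6329 ops/s — worse by 256.

Larkspur receives Machine M1.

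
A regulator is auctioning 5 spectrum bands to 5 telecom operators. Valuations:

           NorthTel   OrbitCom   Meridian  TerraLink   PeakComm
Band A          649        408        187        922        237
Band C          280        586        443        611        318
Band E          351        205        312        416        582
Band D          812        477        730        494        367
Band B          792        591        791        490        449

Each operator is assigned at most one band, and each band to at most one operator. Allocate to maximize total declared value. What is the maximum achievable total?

Max total: $3693M

Optimal: NorthTel→Band D ($812M), OrbitCom→Band C ($586M), Meridian→Band B ($791M), TerraLink→Band A ($922M), PeakComm→Band E ($582M) — total 812+586+791+922+582 = $3693M.
Row-greedy (each operator in turn takes its best remaining band) gives $3350M, worse by 343.
Next-best assignment: NorthTel→Band B, OrbitCom→Band C, Meridian→Band D, TerraLink→Band A, PeakComm→Band E = $3612M.
Swapping PeakComm↔Meridian (PeakComm→Band B $449M, Meridian→Band E $312M) loses 612.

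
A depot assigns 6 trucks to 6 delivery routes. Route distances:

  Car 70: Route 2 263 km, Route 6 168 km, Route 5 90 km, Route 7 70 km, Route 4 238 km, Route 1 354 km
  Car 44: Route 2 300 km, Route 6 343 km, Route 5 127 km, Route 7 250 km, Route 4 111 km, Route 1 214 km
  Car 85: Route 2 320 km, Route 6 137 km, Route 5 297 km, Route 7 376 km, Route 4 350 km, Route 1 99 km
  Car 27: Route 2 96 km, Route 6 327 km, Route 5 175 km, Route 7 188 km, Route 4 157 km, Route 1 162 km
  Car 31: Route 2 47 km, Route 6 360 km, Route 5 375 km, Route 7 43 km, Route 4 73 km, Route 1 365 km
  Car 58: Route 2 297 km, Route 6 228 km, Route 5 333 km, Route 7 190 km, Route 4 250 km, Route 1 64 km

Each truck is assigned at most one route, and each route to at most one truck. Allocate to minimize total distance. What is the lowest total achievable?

Optimal: Car 70→Route 5 (90 km), Car 44→Route 4 (111 km), Car 85→Route 6 (137 km), Car 27→Route 2 (96 km), Car 31→Route 7 (43 km), Car 58→Route 1 (64 km) — total 90+111+137+96+43+64 = 541 km.
Row-greedy (each truck in turn takes its cheapest remaining route) gives 1069 km, worse by 528.
Next-best assignment: Car 70→Route 7, Car 44→Route 5, Car 85→Route 6, Car 27→Route 2, Car 31→Route 4, Car 58→Route 1 = 567 km.

Minimum total: 541 km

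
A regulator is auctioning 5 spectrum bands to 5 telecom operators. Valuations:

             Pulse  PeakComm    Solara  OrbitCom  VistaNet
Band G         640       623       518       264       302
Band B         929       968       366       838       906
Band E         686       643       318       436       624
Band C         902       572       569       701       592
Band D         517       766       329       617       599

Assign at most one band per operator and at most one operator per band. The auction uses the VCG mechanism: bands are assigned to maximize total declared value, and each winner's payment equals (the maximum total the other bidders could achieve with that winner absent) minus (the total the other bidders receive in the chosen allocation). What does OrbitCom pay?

OrbitCom pays $282M.

Efficient allocation: Pulse→Band C ($902M), PeakComm→Band D ($766M), Solara→Band G ($518M), OrbitCom→Band B ($838M), VistaNet→Band E ($624M); total welfare W = $3648M.
OrbitCom receives Band B at value $838M, so the others get W − 838 = $2810M.
Without OrbitCom: best allocation of the remaining 4 bidders over all 5 bands is Pulse→Band C ($902M), PeakComm→Band D ($766M), Solara→Band G ($518M), VistaNet→Band B ($906M), total $3092M.
VCG payment = (others' best without OrbitCom) − (others' welfare with OrbitCom) = 3092 − 2810 = $282M.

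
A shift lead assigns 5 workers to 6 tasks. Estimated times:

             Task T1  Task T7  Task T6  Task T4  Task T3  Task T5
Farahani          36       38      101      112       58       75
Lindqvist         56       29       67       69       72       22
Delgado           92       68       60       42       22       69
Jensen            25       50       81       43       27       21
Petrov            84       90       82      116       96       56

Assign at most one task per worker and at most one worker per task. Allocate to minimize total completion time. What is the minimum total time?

Minimum total: 186 min

This is the linear assignment problem.
Optimal: Farahani→Task T1 (36 min), Lindqvist→Task T7 (29 min), Delgado→Task T3 (22 min), Jensen→Task T4 (43 min), Petrov→Task T5 (56 min) — total 36+29+22+43+56 = 186 min.
Row-greedy (each worker in turn takes its cheapest remaining task) gives 205 min, worse by 19.
Checked against all permutations: 186 min is optimal.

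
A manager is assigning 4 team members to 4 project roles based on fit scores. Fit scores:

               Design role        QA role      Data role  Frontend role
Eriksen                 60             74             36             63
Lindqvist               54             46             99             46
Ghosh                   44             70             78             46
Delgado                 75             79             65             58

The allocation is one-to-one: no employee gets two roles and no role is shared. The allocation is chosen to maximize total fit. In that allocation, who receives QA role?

Optimal: Eriksen→Frontend role (63 pts), Lindqvist→Data role (99 pts), Ghosh→QA role (70 pts), Delgado→Design role (75 pts) — total 63+99+70+75 = 307 pts.
Row-greedy (each employee in turn takes its best remaining role) gives 294 pts, worse by 13.
Swapping Lindqvist↔Eriksen (Lindqvist→Frontend role 46 pts, Eriksen→Data role 36 pts) loses 80.
Ghosh's own top role is Data role (78 pts), but forcing Ghosh→Data role and reassigning the rest optimally gives only 274 pts — worse by 33.

Ghosh receives QA role.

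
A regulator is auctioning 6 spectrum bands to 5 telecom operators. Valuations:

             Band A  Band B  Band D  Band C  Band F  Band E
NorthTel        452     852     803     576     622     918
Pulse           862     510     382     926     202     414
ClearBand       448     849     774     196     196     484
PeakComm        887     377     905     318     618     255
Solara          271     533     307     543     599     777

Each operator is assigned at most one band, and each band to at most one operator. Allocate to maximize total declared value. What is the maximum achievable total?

Maximum total: $4242M

Optimal: NorthTel→Band D ($803M), Pulse→Band C ($926M), ClearBand→Band B ($849M), PeakComm→Band A ($887M), Solara→Band E ($777M) — total 803+926+849+887+777 = $4242M.
Column-greedy (each band in turn goes to its best remaining operator) gives $4038M, worse by 204.
No other one-to-one assignment exceeds $4242M.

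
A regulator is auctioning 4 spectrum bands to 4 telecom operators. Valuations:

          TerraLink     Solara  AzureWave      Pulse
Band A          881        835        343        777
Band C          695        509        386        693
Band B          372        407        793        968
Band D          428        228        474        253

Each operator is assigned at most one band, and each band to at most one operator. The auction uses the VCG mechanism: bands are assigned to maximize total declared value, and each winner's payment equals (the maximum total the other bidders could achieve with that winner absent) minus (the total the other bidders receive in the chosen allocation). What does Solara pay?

Efficient allocation: TerraLink→Band C ($695M), Solara→Band A ($835M), AzureWave→Band D ($474M), Pulse→Band B ($968M); total welfare W = $2972M.
Solara receives Band A at value $835M, so the others get W − 835 = $2137M.
Without Solara: best allocation of the remaining 3 bidders over all 4 bands is TerraLink→Band A ($881M), AzureWave→Band B ($793M), Pulse→Band C ($693M), total $2367M.
VCG payment = (others' best without Solara) − (others' welfare with Solara) = 2367 − 2137 = $230M.

Solara pays $230M.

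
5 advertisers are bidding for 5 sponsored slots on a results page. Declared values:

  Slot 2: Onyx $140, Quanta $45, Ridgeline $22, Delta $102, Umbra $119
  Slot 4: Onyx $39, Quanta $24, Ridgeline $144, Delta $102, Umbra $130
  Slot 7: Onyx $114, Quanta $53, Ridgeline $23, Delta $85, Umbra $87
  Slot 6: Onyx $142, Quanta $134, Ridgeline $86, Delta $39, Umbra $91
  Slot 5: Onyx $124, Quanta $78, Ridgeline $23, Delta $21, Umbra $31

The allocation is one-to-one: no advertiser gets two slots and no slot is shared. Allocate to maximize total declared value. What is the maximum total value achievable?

Optimal: Onyx→Slot 5 ($124), Quanta→Slot 6 ($134), Ridgeline→Slot 4 ($144), Delta→Slot 7 ($85), Umbra→Slot 2 ($119) — total 124+134+144+85+119 = $606.
Row-greedy (each advertiser in turn takes its best remaining slot) gives $553, worse by 53.
Swapping Quanta↔Delta (Quanta→Slot 7 $53, Delta→Slot 6 $39) loses 127.
No other one-to-one assignment exceeds $606.

Max total: $606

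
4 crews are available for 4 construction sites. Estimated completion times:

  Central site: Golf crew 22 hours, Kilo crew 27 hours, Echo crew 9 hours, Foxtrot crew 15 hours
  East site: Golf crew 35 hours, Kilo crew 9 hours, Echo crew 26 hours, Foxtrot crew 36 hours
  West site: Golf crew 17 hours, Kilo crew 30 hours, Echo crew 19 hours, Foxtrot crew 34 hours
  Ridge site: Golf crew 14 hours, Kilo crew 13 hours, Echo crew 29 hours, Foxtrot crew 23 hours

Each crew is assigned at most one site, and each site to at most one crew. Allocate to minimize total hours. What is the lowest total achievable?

Optimal: Golf crew→Ridge site (14 hours), Kilo crew→East site (9 hours), Echo crew→West site (19 hours), Foxtrot crew→Central site (15 hours) — total 14+9+19+15 = 57 hours.
Row-greedy (each crew in turn takes its cheapest remaining site) gives 66 hours, worse by 9.

Min total: 57 hours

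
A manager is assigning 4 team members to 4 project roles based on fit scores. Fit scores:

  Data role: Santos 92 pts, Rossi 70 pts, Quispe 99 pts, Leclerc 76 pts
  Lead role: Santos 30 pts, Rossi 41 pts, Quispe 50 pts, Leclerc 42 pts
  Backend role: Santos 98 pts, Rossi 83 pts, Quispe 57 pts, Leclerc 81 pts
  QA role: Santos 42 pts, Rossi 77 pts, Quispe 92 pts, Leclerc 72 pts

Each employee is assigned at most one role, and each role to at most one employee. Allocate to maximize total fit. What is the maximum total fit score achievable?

Optimal: Santos→Backend role (98 pts), Rossi→QA role (77 pts), Quispe→Data role (99 pts), Leclerc→Lead role (42 pts) — total 98+77+99+42 = 316 pts.
Next-best assignment: Santos→Backend role, Rossi→Lead role, Quispe→Data role, Leclerc→QA role = 310 pts.

Max total: 316 pts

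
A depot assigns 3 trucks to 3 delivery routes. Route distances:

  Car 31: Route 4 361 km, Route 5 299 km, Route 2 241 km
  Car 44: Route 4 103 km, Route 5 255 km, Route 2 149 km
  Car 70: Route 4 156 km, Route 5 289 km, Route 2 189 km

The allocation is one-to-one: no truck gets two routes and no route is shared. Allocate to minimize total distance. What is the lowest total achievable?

This is the linear assignment problem.
Optimal: Car 31→Route 5 (299 km), Car 44→Route 4 (103 km), Car 70→Route 2 (189 km) — total 299+103+189 = 591 km.
Row-greedy (each truck in turn takes its cheapest remaining route) gives 633 km, worse by 42.
Next-best assignment: Car 31→Route 5, Car 44→Route 2, Car 70→Route 4 = 604 km.

Min total: 591 km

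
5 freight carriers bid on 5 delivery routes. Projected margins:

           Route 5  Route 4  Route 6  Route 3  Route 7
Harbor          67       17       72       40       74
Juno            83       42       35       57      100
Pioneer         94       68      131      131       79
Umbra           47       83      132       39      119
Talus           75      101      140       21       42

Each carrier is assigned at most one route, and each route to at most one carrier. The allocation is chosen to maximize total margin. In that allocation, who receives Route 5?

Optimal: Harbor→Route 5 ($67k), Juno→Route 7 ($100k), Pioneer→Route 3 ($131k), Umbra→Route 6 ($132k), Talus→Route 4 ($101k) — total 67+100+131+132+101 = $531k.
Max-entry greedy (repeatedly take the single best remaining cell) gives $490k, worse by 41.
Harbor's own top route is Route 7 ($74k), but forcing Harbor→Route 7 and reassigning the rest optimally gives only $521k — worse by 10.

Harbor receives Route 5.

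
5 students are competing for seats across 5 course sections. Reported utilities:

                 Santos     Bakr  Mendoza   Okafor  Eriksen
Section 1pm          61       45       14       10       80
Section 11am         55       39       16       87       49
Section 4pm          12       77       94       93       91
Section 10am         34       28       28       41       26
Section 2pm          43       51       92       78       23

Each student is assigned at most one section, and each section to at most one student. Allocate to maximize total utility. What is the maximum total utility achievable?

Maximum total: 370 points

Optimal: Santos→Section 10am (34 points), Bakr→Section 4pm (77 points), Mendoza→Section 2pm (92 points), Okafor→Section 11am (87 points), Eriksen→Section 1pm (80 points) — total 34+77+92+87+80 = 370 points.
Row-greedy (each student in turn takes its best remaining section) gives 343 points, worse by 27.
Next-best assignment: Santos→Section 1pm, Bakr→Section 10am, Mendoza→Section 2pm, Okafor→Section 11am, Eriksen→Section 4pm = 359 points.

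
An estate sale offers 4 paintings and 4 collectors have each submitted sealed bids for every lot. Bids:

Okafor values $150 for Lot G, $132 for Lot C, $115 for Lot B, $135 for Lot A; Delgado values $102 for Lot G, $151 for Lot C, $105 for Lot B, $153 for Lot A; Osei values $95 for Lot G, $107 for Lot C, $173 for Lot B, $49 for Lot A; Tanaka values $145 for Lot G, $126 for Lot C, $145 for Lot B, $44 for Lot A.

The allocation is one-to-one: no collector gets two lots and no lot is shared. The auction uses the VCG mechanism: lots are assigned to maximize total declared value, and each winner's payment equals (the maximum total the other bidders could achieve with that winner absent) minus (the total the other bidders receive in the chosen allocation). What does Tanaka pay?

Tanaka pays $17.

Efficient allocation: Okafor→Lot A ($135), Delgado→Lot C ($151), Osei→Lot B ($173), Tanaka→Lot G ($145); total welfare W = $604.
Tanaka receives Lot G at value $145, so the others get W − 145 = $459.
Without Tanaka: best allocation of the remaining 3 bidders over all 4 lots is Okafor→Lot G ($150), Delgado→Lot A ($153), Osei→Lot B ($173), total $476.
VCG payment = (others' best without Tanaka) − (others' welfare with Tanaka) = 476 − 459 = $17.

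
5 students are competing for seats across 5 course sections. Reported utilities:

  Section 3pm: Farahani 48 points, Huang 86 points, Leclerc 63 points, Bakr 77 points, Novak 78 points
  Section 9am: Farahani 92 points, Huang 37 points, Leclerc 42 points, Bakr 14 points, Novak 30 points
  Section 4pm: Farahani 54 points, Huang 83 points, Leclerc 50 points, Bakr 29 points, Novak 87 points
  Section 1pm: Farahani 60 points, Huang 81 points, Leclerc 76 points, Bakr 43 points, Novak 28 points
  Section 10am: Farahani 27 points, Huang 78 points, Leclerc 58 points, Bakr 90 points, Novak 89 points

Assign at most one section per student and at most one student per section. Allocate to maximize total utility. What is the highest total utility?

Maximum total: 431 points

Optimal: Farahani→Section 9am (92 points), Huang→Section 3pm (86 points), Leclerc→Section 1pm (76 points), Bakr→Section 10am (90 points), Novak→Section 4pm (87 points) — total 92+86+76+90+87 = 431 points.
Swapping Farahani↔Bakr (Farahani→Section 10am 27 points, Bakr→Section 9am 14 points) loses 141.
Every other assignment is strictly worse.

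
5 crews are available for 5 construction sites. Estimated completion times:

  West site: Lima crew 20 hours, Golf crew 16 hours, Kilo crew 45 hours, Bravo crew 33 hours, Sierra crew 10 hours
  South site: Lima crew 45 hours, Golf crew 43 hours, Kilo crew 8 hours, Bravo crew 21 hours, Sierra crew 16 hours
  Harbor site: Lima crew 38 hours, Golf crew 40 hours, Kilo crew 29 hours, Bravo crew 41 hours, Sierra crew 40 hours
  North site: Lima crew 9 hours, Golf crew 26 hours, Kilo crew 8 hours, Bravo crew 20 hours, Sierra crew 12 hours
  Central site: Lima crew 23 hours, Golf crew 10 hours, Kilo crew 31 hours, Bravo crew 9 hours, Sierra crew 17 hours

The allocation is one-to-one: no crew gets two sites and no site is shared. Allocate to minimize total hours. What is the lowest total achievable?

Treat this as an assignment problem: match each crew to one site.
Optimal: Lima crew→North site (9 hours), Golf crew→Harbor site (40 hours), Kilo crew→South site (8 hours), Bravo crew→Central site (9 hours), Sierra crew→West site (10 hours) — total 9+40+8+9+10 = 76 hours.
Column-greedy (each site in turn goes to its cheapest remaining crew) gives 86 hours, worse by 10.
Next-best assignment: Lima crew→North site, Golf crew→Central site, Kilo crew→South site, Bravo crew→Harbor site, Sierra crew→West site = 78 hours.
Swapping Kilo crew↔Sierra crew (Kilo crew→West site 45 hours, Sierra crew→South site 16 hours) adds 43.

Min total: 76 hours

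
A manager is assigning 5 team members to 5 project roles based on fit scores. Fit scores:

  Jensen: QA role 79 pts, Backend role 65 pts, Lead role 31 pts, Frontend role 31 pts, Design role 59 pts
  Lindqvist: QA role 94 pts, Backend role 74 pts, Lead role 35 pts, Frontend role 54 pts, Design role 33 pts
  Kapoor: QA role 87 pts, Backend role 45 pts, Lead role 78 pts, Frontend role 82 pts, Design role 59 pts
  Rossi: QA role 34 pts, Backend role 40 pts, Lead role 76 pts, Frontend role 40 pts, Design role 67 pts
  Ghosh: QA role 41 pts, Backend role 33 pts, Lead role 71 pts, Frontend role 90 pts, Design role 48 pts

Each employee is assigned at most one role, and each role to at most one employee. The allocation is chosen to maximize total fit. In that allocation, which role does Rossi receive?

Optimal: Jensen→Backend role (65 pts), Lindqvist→QA role (94 pts), Kapoor→Lead role (78 pts), Rossi→Design role (67 pts), Ghosh→Frontend role (90 pts) — total 65+94+78+67+90 = 394 pts.
Row-greedy (each employee in turn takes its best remaining role) gives 359 pts, worse by 35.
No other one-to-one assignment exceeds 394 pts.
Rossi's own top role is Lead role (76 pts), but forcing Rossi→Lead role and reassigning the rest optimally gives only 386 pts — worse by 8.

Rossi receives Design role.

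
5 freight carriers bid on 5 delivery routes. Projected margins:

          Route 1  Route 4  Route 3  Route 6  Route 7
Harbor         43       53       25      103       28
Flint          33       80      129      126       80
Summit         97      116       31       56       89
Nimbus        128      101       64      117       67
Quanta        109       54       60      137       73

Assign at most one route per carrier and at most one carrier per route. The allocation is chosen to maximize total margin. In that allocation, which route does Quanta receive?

This is the linear assignment problem.
Optimal: Harbor→Route 6 ($103k), Flint→Route 3 ($129k), Summit→Route 4 ($116k), Nimbus→Route 1 ($128k), Quanta→Route 7 ($73k) — total 103+129+116+128+73 = $549k.
Column-greedy (each route in turn goes to its best remaining carrier) gives $538k, worse by 11.
Next-best assignment: Harbor→Route 7, Flint→Route 3, Summit→Route 4, Nimbus→Route 1, Quanta→Route 6 = $538k.
Swapping Harbor↔Nimbus (Harbor→Route 1 $43k, Nimbus→Route 6 $117k) loses 71.
Quanta's own top route is Route 6 ($137k), but forcing Quanta→Route 6 and reassigning the rest optimally gives only $538k — worse by 11.

Quanta receives Route 7.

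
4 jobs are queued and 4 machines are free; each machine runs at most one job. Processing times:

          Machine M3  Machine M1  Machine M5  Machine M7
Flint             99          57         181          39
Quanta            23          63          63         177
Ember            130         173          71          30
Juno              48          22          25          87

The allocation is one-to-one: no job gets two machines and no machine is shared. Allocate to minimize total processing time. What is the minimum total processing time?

Optimal: Flint→Machine M1 (57 min), Quanta→Machine M3 (23 min), Ember→Machine M7 (30 min), Juno→Machine M5 (25 min) — total 57+23+30+25 = 135 min.
Row-greedy (each job in turn takes its cheapest remaining machine) gives 155 min, worse by 20.
Next-best assignment: Flint→Machine M7, Quanta→Machine M3, Ember→Machine M5, Juno→Machine M1 = 155 min.
Swapping Flint↔Ember (Flint→Machine M7 39 min, Ember→Machine M1 173 min) adds 125.

Minimum total: 135 min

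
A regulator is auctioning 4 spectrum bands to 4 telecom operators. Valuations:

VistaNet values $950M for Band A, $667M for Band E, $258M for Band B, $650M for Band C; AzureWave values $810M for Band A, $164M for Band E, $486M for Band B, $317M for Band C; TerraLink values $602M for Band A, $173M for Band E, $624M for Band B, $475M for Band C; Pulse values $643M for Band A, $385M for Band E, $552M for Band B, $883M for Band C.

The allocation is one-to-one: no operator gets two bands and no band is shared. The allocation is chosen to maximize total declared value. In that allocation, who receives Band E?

VistaNet receives Band E.

Optimal: VistaNet→Band E ($667M), AzureWave→Band A ($810M), TerraLink→Band B ($624M), Pulse→Band C ($883M) — total 667+810+624+883 = $2984M.
Max-entry greedy (repeatedly take the single best remaining cell) gives $2621M, worse by 363.
Next-best assignment: VistaNet→Band E, AzureWave→Band B, TerraLink→Band A, Pulse→Band C = $2638M.
VistaNet's own top band is Band A ($950M), but forcing VistaNet→Band A and reassigning the rest optimally gives only $2621M — worse by 363.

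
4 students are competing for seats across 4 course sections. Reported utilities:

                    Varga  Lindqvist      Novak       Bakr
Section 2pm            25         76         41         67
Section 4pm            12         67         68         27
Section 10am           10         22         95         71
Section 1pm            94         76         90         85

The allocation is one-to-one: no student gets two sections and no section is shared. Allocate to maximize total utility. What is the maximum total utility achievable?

Max total: 323 points

Optimal: Varga→Section 1pm (94 points), Lindqvist→Section 4pm (67 points), Novak→Section 10am (95 points), Bakr→Section 2pm (67 points) — total 94+67+95+67 = 323 points.
Max-entry greedy (repeatedly take the single best remaining cell) gives 292 points, worse by 31.
Swapping Varga↔Novak (Varga→Section 10am 10 points, Novak→Section 1pm 90 points) loses 89.
Every other assignment is strictly worse.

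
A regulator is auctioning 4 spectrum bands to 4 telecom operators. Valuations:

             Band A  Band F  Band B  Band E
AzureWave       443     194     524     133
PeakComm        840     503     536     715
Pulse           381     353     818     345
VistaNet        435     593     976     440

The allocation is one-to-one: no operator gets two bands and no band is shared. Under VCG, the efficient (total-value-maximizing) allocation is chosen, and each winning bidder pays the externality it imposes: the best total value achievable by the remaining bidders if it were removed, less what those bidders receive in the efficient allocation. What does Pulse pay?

Pulse pays $383M.

Efficient allocation: AzureWave→Band A ($443M), PeakComm→Band E ($715M), Pulse→Band B ($818M), VistaNet→Band F ($593M); total welfare W = $2569M.
Pulse receives Band B at value $818M, so the others get W − 818 = $1751M.
Without Pulse: best allocation of the remaining 3 bidders over all 4 bands is AzureWave→Band A ($443M), PeakComm→Band E ($715M), VistaNet→Band B ($976M), total $2134M.
VCG payment = (others' best without Pulse) − (others' welfare with Pulse) = 2134 − 1751 = $383M.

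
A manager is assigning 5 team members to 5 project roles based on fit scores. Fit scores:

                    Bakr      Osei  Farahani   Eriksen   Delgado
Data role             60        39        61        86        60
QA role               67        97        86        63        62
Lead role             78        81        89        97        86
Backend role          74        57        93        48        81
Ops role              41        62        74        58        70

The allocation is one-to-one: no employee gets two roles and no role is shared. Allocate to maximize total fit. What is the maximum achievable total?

Optimal: Bakr→Lead role (78 pts), Osei→QA role (97 pts), Farahani→Backend role (93 pts), Eriksen→Data role (86 pts), Delgado→Ops role (70 pts) — total 78+97+93+86+70 = 424 pts.
Column-greedy (each role in turn goes to its best remaining employee) gives 394 pts, worse by 30.

Maximum total: 424 pts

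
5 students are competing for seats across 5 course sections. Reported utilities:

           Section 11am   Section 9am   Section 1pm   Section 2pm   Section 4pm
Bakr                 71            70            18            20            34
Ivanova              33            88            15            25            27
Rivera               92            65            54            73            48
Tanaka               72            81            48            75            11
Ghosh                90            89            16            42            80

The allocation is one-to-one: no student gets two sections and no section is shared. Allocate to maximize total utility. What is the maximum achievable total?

Maximum total: 368 points

Optimal: Bakr→Section 11am (71 points), Ivanova→Section 9am (88 points), Rivera→Section 1pm (54 points), Tanaka→Section 2pm (75 points), Ghosh→Section 4pm (80 points) — total 71+88+54+75+80 = 368 points.
Max-entry greedy (repeatedly take the single best remaining cell) gives 305 points, worse by 63.
Swapping Tanaka↔Ghosh (Tanaka→Section 4pm 11 points, Ghosh→Section 2pm 42 points) loses 102.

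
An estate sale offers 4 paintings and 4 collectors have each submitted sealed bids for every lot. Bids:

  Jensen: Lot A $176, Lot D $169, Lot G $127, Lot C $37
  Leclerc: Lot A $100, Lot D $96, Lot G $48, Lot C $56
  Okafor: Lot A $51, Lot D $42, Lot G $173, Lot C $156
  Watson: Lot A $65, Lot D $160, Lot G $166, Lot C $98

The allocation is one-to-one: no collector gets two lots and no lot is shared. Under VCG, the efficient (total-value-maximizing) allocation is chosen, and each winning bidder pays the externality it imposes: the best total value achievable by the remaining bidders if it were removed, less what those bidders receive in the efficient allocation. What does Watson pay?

Efficient allocation: Jensen→Lot A ($176), Leclerc→Lot D ($96), Okafor→Lot C ($156), Watson→Lot G ($166); total welfare W = $594.
Watson receives Lot G at value $166, so the others get W − 166 = $428.
Without Watson: best allocation of the remaining 3 bidders over all 4 lots is Jensen→Lot A ($176), Leclerc→Lot D ($96), Okafor→Lot G ($173), total $445.
VCG payment = (others' best without Watson) − (others' welfare with Watson) = 445 − 428 = $17.

Watson pays $17.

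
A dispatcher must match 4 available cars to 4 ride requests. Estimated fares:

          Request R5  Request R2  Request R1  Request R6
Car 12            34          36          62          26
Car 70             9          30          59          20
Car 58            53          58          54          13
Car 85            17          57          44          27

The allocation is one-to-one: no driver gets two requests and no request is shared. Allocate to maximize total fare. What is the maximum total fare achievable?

Optimal: Car 12→Request R6 ($26), Car 70→Request R1 ($59), Car 58→Request R5 ($53), Car 85→Request R2 ($57) — total 26+59+53+57 = $195.
Max-entry greedy (repeatedly take the single best remaining cell) gives $156, worse by 39.

Maximum total: $195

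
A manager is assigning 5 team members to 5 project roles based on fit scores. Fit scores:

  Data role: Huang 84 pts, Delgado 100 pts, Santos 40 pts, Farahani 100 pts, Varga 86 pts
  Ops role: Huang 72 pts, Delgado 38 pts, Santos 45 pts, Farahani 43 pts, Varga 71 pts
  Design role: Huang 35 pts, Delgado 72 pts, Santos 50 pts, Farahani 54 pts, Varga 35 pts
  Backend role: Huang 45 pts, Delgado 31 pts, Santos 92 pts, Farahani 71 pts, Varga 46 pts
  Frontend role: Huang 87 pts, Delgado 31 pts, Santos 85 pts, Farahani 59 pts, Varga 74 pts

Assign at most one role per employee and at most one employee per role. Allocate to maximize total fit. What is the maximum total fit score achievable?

Optimal: Huang→Frontend role (87 pts), Delgado→Design role (72 pts), Santos→Backend role (92 pts), Farahani→Data role (100 pts), Varga→Ops role (71 pts) — total 87+72+92+100+71 = 422 pts.
Next-best assignment: Huang→Ops role, Delgado→Design role, Santos→Backend role, Farahani→Data role, Varga→Frontend role = 410 pts.
Swapping Huang↔Delgado (Huang→Design role 35 pts, Delgado→Frontend role 31 pts) loses 93.

Maximum total: 422 pts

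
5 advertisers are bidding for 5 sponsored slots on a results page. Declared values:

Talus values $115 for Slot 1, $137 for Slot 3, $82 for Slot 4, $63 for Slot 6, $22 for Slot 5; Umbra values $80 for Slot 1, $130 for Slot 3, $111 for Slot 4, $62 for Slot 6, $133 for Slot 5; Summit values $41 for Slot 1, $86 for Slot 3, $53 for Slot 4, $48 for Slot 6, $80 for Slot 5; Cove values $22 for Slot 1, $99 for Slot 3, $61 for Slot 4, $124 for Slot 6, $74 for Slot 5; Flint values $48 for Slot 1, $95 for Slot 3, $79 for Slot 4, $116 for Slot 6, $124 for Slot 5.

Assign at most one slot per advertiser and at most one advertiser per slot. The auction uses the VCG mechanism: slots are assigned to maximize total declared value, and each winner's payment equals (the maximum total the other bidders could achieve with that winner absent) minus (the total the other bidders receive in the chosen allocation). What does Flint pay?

Flint pays $22.

Efficient allocation: Talus→Slot 1 ($115), Umbra→Slot 4 ($111), Summit→Slot 3 ($86), Cove→Slot 6 ($124), Flint→Slot 5 ($124); total welfare W = $560.
Flint receives Slot 5 at value $124, so the others get W − 124 = $436.
Without Flint: best allocation of the remaining 4 bidders over all 5 slots is Talus→Slot 1 ($115), Umbra→Slot 5 ($133), Summit→Slot 3 ($86), Cove→Slot 6 ($124), total $458.
VCG payment = (others' best without Flint) − (others' welfare with Flint) = 458 − 436 = $22.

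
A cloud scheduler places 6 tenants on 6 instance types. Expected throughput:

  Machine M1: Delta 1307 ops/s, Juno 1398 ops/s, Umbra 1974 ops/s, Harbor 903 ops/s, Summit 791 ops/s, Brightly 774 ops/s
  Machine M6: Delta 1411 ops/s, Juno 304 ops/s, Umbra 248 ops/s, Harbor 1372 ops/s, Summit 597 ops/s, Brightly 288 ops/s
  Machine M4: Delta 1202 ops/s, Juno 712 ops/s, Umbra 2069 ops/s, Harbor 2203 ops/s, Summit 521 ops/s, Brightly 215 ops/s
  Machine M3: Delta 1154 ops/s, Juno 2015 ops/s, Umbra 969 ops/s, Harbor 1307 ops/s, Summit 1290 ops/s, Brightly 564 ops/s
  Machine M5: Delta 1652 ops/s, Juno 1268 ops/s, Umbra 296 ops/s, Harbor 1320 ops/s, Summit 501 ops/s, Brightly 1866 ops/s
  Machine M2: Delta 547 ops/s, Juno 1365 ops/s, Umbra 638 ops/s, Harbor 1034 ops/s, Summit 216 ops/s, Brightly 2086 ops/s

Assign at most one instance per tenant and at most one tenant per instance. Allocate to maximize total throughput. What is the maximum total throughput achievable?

Maximum total: 10527 ops/s

Optimal: Delta→Machine M5 (1652 ops/s), Juno→Machine M3 (2015 ops/s), Umbra→Machine M1 (1974 ops/s), Harbor→Machine M4 (2203 ops/s), Summit→Machine M6 (597 ops/s), Brightly→Machine M2 (2086 ops/s) — total 1652+2015+1974+2203+597+2086 = 10527 ops/s.
Row-greedy (each tenant in turn takes its best remaining instance) gives 9985 ops/s, worse by 542.
Next-best assignment: Delta→Machine M6, Juno→Machine M5, Umbra→Machine M1, Harbor→Machine M4, Summit→Machine M3, Brightly→Machine M2 = 10232 ops/s.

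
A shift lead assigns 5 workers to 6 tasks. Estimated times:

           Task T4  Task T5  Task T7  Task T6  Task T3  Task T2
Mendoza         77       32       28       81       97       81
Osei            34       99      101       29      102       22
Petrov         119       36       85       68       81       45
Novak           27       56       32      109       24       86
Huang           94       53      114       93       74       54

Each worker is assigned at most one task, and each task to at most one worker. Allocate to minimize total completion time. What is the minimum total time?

Treat this as an assignment problem: match each worker to one task.
Optimal: Mendoza→Task T7 (28 min), Osei→Task T6 (29 min), Petrov→Task T5 (36 min), Novak→Task T3 (24 min), Huang→Task T2 (54 min) — total 28+29+36+24+54 = 171 min.
Row-greedy (each worker in turn takes its cheapest remaining task) gives 203 min, worse by 32.
Checked against all permutations: 171 min is optimal.

Min total: 171 min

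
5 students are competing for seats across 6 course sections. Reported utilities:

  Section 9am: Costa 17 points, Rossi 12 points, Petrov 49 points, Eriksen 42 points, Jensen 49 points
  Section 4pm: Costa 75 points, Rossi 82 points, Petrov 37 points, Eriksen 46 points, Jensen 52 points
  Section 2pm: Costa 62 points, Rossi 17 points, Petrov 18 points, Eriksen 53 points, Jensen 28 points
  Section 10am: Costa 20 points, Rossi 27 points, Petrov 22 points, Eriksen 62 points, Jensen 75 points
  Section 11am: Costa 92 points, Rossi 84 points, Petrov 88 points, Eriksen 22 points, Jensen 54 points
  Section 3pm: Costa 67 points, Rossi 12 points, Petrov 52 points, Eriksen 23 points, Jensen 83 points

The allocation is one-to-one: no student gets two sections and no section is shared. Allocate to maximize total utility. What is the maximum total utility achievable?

Treat this as an assignment problem: match each student to one section.
Optimal: Costa→Section 2pm (62 points), Rossi→Section 4pm (82 points), Petrov→Section 11am (88 points), Eriksen→Section 10am (62 points), Jensen→Section 3pm (83 points) — total 62+82+88+62+83 = 377 points.
Max-entry greedy (repeatedly take the single best remaining cell) gives 368 points, worse by 9.
Every other assignment is strictly worse.

Maximum total: 377 points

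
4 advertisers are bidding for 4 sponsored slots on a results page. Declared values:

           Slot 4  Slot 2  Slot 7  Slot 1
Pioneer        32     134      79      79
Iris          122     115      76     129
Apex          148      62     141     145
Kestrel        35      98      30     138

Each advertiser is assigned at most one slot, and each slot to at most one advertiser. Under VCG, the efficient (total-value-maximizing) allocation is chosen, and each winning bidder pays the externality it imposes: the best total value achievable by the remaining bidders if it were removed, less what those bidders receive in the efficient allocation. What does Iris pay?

Efficient allocation: Pioneer→Slot 2 ($134), Iris→Slot 4 ($122), Apex→Slot 7 ($141), Kestrel→Slot 1 ($138); total welfare W = $535.
Iris receives Slot 4 at value $122, so the others get W − 122 = $413.
Without Iris: best allocation of the remaining 3 bidders over all 4 slots is Pioneer→Slot 2 ($134), Apex→Slot 4 ($148), Kestrel→Slot 1 ($138), total $420.
VCG payment = (others' best without Iris) − (others' welfare with Iris) = 420 − 413 = $7.

Iris pays $7.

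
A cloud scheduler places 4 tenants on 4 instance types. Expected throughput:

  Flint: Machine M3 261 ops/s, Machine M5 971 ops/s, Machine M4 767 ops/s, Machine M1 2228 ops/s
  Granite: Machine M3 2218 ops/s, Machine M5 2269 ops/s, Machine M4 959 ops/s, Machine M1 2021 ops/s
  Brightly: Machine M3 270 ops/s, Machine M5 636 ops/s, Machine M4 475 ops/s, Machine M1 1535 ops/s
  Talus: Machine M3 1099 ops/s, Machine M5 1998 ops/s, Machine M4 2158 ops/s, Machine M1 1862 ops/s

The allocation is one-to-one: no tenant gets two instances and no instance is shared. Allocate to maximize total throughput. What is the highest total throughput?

Max total: 7240 ops/s

Optimal: Flint→Machine M1 (2228 ops/s), Granite→Machine M3 (2218 ops/s), Brightly→Machine M5 (636 ops/s), Talus→Machine M4 (2158 ops/s) — total 2228+2218+636+2158 = 7240 ops/s.
Row-greedy (each tenant in turn takes its best remaining instance) gives 6071 ops/s, worse by 1169.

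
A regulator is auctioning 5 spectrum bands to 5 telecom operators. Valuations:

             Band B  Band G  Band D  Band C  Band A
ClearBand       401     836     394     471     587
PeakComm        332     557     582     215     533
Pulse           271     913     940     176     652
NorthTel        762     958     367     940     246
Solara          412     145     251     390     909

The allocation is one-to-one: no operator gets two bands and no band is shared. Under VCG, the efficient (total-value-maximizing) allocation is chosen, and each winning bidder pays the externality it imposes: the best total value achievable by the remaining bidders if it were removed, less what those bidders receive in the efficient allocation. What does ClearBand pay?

ClearBand pays $225M.

Efficient allocation: ClearBand→Band G ($836M), PeakComm→Band B ($332M), Pulse→Band D ($940M), NorthTel→Band C ($940M), Solara→Band A ($909M); total welfare W = $3957M.
ClearBand receives Band G at value $836M, so the others get W − 836 = $3121M.
Without ClearBand: best allocation of the remaining 4 bidders over all 5 bands is PeakComm→Band G ($557M), Pulse→Band D ($940M), NorthTel→Band C ($940M), Solara→Band A ($909M), total $3346M.
VCG payment = (others' best without ClearBand) − (others' welfare with ClearBand) = 3346 − 3121 = $225M.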